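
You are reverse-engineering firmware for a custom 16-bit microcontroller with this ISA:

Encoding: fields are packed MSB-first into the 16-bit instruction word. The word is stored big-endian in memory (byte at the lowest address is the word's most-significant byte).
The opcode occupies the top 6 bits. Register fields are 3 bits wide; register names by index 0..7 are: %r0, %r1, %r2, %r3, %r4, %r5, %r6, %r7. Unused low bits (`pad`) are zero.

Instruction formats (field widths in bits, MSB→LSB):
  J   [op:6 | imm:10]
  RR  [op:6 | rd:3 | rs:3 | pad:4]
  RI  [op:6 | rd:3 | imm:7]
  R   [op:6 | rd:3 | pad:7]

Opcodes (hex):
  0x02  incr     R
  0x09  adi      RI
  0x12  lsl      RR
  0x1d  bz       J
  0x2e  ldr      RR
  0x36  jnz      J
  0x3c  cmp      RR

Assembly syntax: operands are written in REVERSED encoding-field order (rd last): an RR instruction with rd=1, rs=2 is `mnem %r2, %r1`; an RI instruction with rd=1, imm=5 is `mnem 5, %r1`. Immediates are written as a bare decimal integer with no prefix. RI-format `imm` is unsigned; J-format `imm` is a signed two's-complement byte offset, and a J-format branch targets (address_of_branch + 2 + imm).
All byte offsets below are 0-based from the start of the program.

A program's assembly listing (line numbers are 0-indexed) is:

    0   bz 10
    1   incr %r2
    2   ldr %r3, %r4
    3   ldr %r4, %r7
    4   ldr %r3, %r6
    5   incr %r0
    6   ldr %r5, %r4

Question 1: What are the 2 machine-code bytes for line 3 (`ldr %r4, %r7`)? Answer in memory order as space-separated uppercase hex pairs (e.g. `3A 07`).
3. ldr fields op=0x2e:6|rd=7:3|rs=4:3|pad=0:4 → word bbc0h → bb c0

BB C0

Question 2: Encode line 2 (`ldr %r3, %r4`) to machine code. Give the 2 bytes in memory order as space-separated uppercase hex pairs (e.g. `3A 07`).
line 2 (ldr): pack op=0x2e:6|rd=4:3|rs=3:3|pad=0:4 = 0xba30; big→ ba 30

BA 30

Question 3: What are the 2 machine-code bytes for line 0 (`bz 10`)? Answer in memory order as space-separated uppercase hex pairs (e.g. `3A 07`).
L0: bz op=0x1d:6|imm=10:10 ⇒ 0x740a ⇒ big 74 0a

74 0A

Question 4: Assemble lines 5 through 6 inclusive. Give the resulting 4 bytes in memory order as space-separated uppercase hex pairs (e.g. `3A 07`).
line 5 (incr): pack op=0x2:6|rd=0:3|pad=0:7 = 0x0800; big→ 08 00
line 6 (ldr): pack op=0x2e:6|rd=4:3|rs=5:3|pad=0:4 = 0xba50; big→ ba 50

08 00 BA 50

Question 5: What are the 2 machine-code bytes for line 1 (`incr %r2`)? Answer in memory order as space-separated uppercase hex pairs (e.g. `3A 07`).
09 00

line 1 (incr): pack op=0x2:6|rd=2:3|pad=0:7 = 0x0900; big→ 09 00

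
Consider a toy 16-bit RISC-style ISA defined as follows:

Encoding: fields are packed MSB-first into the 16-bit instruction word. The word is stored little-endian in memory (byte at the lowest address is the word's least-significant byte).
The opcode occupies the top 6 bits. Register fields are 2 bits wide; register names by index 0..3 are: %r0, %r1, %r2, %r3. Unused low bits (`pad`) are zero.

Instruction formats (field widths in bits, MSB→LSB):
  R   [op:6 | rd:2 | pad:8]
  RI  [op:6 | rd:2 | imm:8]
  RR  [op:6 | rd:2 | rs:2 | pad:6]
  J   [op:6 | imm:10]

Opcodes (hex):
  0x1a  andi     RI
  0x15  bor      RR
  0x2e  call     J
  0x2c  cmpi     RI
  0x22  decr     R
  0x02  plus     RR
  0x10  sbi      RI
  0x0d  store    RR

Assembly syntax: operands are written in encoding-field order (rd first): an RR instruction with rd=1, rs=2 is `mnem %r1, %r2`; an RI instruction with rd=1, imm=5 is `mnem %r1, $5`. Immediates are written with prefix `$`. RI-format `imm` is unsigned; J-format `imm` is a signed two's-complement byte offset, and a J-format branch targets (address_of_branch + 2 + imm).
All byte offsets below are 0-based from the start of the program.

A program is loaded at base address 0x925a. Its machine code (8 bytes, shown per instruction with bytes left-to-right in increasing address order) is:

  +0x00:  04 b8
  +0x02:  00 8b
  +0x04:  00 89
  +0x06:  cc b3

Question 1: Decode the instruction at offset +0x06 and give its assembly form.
cmpi %r3, $204

off 0x06: read cc b3 as little → 0xb3cc
  top 6b → 0x2c → cmpi [RI]
  rd: (w>>8)&0x3=0x3 → %r3
  imm: (w>>0)&0xff=0xcc → $204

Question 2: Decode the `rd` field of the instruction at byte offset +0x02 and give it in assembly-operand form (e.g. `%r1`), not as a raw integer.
%r3

@+02  little-endian(00 8b) = 0x8b00
  op=0x8b00>>10=0x22 ⇒ decr (R)
  rd@[9:8]=0x3 ⇒ %r3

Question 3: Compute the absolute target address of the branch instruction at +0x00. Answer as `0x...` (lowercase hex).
0x9260

@+00  little-endian(04 b8) = 0xb804
  op=0xb804>>10=0x2e ⇒ call (J)
  imm@[9:0]=0x4 ⇒ $4
  target = base 0x925a + off 0x00 + 2 + imm 4 = 0x9260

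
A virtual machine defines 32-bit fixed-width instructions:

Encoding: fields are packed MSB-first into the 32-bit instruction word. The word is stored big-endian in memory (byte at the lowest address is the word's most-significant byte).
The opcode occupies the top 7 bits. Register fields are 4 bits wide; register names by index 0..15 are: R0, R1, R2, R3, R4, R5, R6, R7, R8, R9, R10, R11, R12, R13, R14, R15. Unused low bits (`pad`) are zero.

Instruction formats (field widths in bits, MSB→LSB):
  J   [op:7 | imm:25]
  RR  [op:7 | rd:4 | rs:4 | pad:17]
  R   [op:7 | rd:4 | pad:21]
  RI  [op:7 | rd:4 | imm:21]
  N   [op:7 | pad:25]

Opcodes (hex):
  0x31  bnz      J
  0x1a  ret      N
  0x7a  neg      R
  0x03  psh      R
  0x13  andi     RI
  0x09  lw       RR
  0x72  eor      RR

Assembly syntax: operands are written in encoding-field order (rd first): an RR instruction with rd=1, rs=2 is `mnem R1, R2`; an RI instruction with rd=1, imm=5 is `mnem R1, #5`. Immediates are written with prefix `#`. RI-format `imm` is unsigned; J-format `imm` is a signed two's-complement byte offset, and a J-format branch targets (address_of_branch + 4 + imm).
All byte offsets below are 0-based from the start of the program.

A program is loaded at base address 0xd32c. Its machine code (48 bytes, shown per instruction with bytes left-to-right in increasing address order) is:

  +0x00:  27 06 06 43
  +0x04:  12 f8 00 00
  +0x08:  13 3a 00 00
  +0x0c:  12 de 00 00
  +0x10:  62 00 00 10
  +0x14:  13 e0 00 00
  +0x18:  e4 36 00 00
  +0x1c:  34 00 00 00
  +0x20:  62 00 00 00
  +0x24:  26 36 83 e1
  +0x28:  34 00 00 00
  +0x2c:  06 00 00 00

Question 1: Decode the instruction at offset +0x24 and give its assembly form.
@+24  big-endian(26 36 83 e1) = 0x263683e1
  opcode bits[31:25]=0x13: andi/RI
  rd: (w>>21)&0xf=0x1 → R1
  imm: (w>>0)&0x1fffff=0x1683e1 → #1475553

andi R1, #1475553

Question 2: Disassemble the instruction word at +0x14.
@+14  big-endian(13 e0 00 00) = 0x13e00000
  opcode bits[31:25]=0x9: lw/RR
  rd: (w>>21)&0xf=0xf → R15
  rs: (w>>17)&0xf=0x0 → R0

lw R15, R0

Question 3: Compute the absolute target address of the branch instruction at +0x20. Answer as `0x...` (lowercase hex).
0xd350

@+20  big-endian(62 00 00 00) = 0x62000000
  op=0x62000000>>25=0x31 ⇒ bnz (J)
  imm@[24:0]=0x0 ⇒ #0
  target = base 0xd32c + off 0x20 + 4 + imm 0 = 0xd350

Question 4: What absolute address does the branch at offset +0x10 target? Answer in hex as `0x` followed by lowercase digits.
0xd350

+0x10: 62 00 00 10 ⇒ word 0x62000010 (big)
  opcode bits[31:25]=0x31: bnz/J
  [24:0] imm=16 = #16
  target = base 0xd32c + off 0x10 + 4 + imm 16 = 0xd350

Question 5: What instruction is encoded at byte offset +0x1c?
ret

[1c] 34 00 00 00 → 0x34000000
  top 7b → 0x1a → ret [N]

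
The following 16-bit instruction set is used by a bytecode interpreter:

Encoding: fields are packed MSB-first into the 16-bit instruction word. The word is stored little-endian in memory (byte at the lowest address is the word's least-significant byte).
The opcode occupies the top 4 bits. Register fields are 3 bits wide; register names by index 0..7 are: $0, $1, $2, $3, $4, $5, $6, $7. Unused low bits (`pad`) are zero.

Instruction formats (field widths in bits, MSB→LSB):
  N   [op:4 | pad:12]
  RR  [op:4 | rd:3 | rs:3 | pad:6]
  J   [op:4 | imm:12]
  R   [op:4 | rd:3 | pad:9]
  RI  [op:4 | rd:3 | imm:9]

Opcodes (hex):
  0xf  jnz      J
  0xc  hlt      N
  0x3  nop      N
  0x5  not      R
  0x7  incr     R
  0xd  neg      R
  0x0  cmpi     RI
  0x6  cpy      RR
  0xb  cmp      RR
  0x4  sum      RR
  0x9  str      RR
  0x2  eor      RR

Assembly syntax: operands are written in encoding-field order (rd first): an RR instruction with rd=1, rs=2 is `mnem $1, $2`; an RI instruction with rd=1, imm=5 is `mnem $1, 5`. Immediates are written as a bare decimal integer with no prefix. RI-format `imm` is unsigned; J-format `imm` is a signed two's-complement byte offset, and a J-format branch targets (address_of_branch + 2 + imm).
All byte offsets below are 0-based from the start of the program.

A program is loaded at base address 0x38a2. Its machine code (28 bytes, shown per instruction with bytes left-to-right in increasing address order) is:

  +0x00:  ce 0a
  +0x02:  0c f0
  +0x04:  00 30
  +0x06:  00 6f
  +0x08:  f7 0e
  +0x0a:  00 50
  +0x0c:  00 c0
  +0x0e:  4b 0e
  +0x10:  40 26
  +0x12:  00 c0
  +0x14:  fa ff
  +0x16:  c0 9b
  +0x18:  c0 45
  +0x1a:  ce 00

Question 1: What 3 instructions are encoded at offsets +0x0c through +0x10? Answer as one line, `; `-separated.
hlt; cmpi $7, 75; eor $3, $1

@+0c  little-endian(00 c0) = 0xc000
  opcode bits[15:12]=0xc: hlt/N
@+0e  little-endian(4b 0e) = 0x0e4b
  opcode bits[15:12]=0x0: cmpi/RI
  rd@[11:9]=0x7 ⇒ $7
  imm@[8:0]=0x4b ⇒ 75
@+10  little-endian(40 26) = 0x2640
  opcode bits[15:12]=0x2: eor/RR
  rd@[11:9]=0x3 ⇒ $3
  rs@[8:6]=0x1 ⇒ $1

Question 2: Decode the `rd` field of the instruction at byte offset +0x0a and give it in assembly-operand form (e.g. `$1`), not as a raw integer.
$0

@+0a  little-endian(00 50) = 0x5000
  op=0x5000>>12=0x5 ⇒ not (R)
  rd@[11:9]=0x0 ⇒ $0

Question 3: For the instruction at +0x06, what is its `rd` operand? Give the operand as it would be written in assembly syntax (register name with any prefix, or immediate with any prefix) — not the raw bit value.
$7

[06] 00 6f → 0x6f00
  op=0x6f00>>12=0x6 ⇒ cpy (RR)
  [11:9] rd=7 = $7
  [8:6] rs=4 = $4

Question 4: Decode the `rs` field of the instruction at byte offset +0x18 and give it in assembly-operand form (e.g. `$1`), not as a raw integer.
off 0x18: read c0 45 as little → 0x45c0
  opcode bits[15:12]=0x4: sum/RR
  rd: (w>>9)&0x7=0x2 → $2
  rs: (w>>6)&0x7=0x7 → $7

$7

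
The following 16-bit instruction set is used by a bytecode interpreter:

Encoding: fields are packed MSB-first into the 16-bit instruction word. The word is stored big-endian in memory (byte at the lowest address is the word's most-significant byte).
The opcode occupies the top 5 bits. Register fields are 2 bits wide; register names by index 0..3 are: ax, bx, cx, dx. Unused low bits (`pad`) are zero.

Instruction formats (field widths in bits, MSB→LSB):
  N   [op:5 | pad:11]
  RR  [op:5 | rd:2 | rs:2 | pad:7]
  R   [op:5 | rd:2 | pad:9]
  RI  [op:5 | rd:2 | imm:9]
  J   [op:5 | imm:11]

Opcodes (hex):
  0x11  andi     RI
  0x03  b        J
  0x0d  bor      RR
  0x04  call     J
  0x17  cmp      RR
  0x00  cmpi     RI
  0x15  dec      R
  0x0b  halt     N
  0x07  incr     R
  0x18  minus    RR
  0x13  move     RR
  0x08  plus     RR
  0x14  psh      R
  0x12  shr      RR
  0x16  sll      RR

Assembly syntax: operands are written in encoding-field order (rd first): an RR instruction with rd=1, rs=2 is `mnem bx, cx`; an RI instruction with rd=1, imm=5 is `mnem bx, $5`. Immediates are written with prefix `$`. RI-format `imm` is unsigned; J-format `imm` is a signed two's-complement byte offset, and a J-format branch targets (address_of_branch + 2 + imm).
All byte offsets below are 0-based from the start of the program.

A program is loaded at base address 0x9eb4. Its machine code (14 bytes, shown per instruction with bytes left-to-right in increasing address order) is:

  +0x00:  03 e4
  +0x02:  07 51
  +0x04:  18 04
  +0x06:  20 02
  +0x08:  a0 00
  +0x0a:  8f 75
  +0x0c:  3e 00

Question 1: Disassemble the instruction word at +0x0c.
off 0x0c: read 3e 00 as big → 0x3e00
  top 5b → 0x7 → incr [R]
  rd: (w>>9)&0x3=0x3 → dx

incr dx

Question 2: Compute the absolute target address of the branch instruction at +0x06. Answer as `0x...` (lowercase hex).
off 0x06: read 20 02 as big → 0x2002
  top 5b → 0x4 → call [J]
  [10:0] imm=2 = $2
  target = base 0x9eb4 + off 0x06 + 2 + imm 2 = 0x9ebe

0x9ebe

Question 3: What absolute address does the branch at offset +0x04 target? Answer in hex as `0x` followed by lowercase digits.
0x9ebe

[04] 18 04 → 0x1804
  opcode bits[15:11]=0x3: b/J
  imm@[10:0]=0x4 ⇒ $4
  target = base 0x9eb4 + off 0x04 + 2 + imm 4 = 0x9ebe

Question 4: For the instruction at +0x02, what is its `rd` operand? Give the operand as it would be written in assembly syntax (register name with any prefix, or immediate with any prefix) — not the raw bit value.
dx

[02] 07 51 → 0x0751
  top 5b → 0x0 → cmpi [RI]
  [10:9] rd=3 = dx
  [8:0] imm=337 = $337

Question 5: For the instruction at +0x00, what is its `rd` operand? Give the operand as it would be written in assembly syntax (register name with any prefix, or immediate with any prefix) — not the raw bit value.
bx

off 0x00: read 03 e4 as big → 0x03e4
  op=0x03e4>>11=0x0 ⇒ cmpi (RI)
  rd: (w>>9)&0x3=0x1 → bx
  imm: (w>>0)&0x1ff=0x1e4 → $484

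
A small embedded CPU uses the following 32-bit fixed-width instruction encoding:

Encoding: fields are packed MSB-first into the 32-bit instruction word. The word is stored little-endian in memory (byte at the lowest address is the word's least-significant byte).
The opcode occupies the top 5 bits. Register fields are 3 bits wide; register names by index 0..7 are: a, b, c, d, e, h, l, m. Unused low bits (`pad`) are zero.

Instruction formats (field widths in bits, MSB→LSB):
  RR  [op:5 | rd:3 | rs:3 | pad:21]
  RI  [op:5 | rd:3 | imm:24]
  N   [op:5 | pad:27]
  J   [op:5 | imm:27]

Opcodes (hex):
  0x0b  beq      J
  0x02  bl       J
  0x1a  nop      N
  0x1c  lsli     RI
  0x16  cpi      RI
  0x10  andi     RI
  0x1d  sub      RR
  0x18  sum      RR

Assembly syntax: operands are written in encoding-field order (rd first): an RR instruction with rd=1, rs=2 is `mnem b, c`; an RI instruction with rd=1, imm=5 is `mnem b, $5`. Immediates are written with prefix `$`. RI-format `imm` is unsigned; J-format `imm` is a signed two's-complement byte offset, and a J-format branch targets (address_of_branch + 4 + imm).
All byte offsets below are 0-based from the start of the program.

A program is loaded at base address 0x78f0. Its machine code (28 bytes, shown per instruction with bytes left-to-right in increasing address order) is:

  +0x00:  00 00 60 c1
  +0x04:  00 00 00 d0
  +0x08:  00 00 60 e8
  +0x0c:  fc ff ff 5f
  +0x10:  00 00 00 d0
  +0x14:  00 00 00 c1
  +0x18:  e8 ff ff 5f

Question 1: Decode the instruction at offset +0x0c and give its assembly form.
+0x0c: fc ff ff 5f ⇒ word 0x5ffffffc (little)
  opcode bits[31:27]=0xb: beq/J
  imm: (w>>0)&0x7ffffff=0x7fffffc (s27→-4) → $-4

beq $-4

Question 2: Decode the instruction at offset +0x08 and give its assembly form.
[08] 00 00 60 e8 → 0xe8600000
  top 5b → 0x1d → sub [RR]
  [26:24] rd=0 = a
  [23:21] rs=3 = d

sub a, d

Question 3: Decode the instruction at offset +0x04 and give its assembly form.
nop

@+04  little-endian(00 00 00 d0) = 0xd0000000
  top 5b → 0x1a → nop [N]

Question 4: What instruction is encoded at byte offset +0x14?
sum b, a

+0x14: 00 00 00 c1 ⇒ word 0xc1000000 (little)
  op=0xc1000000>>27=0x18 ⇒ sum (RR)
  rd: (w>>24)&0x7=0x1 → b
  rs: (w>>21)&0x7=0x0 → a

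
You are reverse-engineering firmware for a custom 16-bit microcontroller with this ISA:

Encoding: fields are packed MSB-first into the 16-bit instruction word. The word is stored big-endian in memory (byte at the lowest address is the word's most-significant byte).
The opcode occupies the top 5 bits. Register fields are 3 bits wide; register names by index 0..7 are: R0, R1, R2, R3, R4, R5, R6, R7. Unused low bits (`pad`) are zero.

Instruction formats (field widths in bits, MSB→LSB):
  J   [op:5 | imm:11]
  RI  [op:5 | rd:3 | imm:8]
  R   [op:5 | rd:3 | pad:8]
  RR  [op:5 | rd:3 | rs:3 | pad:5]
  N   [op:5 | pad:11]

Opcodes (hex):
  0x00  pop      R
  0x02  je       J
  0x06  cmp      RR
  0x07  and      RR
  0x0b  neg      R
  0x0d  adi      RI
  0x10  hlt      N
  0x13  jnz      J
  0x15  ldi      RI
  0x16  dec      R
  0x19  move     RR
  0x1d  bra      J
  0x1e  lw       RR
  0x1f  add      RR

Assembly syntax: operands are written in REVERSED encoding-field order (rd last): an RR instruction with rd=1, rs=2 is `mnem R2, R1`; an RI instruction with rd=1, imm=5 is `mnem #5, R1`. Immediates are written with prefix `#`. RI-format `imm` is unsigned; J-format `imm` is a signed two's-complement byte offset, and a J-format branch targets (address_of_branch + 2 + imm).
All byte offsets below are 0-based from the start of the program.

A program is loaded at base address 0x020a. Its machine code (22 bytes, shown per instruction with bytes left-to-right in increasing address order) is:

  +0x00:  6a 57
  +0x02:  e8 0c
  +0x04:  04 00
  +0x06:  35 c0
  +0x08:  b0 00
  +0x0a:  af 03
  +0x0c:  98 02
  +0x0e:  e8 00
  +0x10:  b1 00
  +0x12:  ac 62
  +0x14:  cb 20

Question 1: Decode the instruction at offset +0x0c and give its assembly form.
jnz #2

@+0c  big-endian(98 02) = 0x9802
  opcode bits[15:11]=0x13: jnz/J
  imm@[10:0]=0x2 ⇒ #2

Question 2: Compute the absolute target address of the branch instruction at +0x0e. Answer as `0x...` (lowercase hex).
0x021a

@+0e  big-endian(e8 00) = 0xe800
  opcode bits[15:11]=0x1d: bra/J
  imm@[10:0]=0x0 ⇒ #0
  target = base 0x020a + off 0x0e + 2 + imm 0 = 0x021a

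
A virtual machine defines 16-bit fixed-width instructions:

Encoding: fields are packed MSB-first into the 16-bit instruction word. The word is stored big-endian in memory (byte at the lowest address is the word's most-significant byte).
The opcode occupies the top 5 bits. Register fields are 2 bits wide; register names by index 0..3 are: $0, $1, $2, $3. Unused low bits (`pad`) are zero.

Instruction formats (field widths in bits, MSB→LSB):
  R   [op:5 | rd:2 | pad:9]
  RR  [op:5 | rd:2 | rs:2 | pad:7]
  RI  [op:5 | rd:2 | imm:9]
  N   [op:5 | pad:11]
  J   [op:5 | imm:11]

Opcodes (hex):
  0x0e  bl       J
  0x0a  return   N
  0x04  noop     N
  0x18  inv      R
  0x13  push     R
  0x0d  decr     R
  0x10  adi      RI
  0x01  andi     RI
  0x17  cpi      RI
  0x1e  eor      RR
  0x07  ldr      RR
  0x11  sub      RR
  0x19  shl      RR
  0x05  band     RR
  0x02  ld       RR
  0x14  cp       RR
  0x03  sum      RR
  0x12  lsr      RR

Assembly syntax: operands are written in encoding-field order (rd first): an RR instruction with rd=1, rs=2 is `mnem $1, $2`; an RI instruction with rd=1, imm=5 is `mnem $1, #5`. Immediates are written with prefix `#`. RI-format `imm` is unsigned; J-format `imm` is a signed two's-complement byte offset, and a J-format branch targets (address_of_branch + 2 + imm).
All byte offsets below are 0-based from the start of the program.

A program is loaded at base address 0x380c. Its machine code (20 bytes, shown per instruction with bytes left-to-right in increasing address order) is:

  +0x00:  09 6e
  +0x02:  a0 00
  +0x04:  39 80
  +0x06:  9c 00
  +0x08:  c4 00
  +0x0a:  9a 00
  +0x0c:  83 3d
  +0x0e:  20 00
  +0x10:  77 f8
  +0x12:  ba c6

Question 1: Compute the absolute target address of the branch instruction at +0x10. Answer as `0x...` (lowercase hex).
off 0x10: read 77 f8 as big → 0x77f8
  opcode bits[15:11]=0xe: bl/J
  [10:0] imm=2040 (s11→-8) = #-8
  target = base 0x380c + off 0x10 + 2 + imm -8 = 0x3816

0x3816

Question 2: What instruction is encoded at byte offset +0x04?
+0x04: 39 80 ⇒ word 0x3980 (big)
  op=0x3980>>11=0x7 ⇒ ldr (RR)
  rd: (w>>9)&0x3=0x0 → $0
  rs: (w>>7)&0x3=0x3 → $3

ldr $0, $3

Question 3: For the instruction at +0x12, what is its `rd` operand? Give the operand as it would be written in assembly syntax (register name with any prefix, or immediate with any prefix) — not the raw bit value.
$1

off 0x12: read ba c6 as big → 0xbac6
  opcode bits[15:11]=0x17: cpi/RI
  rd@[10:9]=0x1 ⇒ $1
  imm@[8:0]=0xc6 ⇒ #198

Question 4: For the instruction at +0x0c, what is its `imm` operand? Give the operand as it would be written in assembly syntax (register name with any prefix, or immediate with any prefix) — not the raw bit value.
+0x0c: 83 3d ⇒ word 0x833d (big)
  top 5b → 0x10 → adi [RI]
  [10:9] rd=1 = $1
  [8:0] imm=317 = #317

#317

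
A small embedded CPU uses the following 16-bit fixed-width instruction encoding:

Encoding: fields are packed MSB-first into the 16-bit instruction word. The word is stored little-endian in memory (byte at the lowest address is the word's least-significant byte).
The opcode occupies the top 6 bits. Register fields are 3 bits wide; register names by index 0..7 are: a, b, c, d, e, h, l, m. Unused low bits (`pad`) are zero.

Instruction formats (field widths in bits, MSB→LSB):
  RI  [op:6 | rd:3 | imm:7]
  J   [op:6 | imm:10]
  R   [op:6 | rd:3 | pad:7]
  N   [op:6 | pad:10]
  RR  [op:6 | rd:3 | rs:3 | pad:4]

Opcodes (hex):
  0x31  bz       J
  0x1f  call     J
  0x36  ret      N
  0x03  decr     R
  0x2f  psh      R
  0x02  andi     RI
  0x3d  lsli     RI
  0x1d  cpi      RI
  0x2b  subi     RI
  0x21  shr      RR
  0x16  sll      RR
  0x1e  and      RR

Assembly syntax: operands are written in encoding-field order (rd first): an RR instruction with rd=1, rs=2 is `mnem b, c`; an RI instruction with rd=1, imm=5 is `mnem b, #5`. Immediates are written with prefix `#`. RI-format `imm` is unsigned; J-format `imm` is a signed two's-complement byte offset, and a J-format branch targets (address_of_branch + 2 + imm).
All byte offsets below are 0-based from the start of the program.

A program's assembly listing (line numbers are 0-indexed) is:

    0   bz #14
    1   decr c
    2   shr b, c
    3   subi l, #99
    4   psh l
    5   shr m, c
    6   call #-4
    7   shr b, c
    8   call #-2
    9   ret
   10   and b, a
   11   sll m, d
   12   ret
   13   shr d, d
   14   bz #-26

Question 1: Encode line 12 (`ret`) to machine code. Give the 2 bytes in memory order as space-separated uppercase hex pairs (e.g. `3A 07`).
line 12 (ret): pack op=0x36:6|pad=0:10 = 0xd800; little→ 00 d8

00 D8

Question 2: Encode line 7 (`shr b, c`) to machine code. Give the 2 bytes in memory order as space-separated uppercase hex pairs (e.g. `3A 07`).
L7: shr op=0x21:6|rd=1:3|rs=2:3|pad=0:4 ⇒ 0x84a0 ⇒ little a0 84

A0 84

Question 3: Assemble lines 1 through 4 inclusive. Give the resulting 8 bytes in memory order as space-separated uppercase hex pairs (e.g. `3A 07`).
00 0D A0 84 63 AF 00 BF

L1: decr op=0x3:6|rd=2:3|pad=0:7 ⇒ 0x0d00 ⇒ little 00 0d
L2: shr op=0x21:6|rd=1:3|rs=2:3|pad=0:4 ⇒ 0x84a0 ⇒ little a0 84
L3: subi op=0x2b:6|rd=6:3|imm=99:7 ⇒ 0xaf63 ⇒ little 63 af
L4: psh op=0x2f:6|rd=6:3|pad=0:7 ⇒ 0xbf00 ⇒ little 00 bf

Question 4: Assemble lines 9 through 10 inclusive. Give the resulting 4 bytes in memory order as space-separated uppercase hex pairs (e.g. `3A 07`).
00 D8 80 78

line 9 (ret): pack op=0x36:6|pad=0:10 = 0xd800; little→ 00 d8
line 10 (and): pack op=0x1e:6|rd=1:3|rs=0:3|pad=0:4 = 0x7880; little→ 80 78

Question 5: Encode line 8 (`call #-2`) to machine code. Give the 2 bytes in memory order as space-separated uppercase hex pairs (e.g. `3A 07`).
FE 7F

L8: call op=0x1f:6|imm=-2:10 ⇒ 0x7ffe ⇒ little fe 7f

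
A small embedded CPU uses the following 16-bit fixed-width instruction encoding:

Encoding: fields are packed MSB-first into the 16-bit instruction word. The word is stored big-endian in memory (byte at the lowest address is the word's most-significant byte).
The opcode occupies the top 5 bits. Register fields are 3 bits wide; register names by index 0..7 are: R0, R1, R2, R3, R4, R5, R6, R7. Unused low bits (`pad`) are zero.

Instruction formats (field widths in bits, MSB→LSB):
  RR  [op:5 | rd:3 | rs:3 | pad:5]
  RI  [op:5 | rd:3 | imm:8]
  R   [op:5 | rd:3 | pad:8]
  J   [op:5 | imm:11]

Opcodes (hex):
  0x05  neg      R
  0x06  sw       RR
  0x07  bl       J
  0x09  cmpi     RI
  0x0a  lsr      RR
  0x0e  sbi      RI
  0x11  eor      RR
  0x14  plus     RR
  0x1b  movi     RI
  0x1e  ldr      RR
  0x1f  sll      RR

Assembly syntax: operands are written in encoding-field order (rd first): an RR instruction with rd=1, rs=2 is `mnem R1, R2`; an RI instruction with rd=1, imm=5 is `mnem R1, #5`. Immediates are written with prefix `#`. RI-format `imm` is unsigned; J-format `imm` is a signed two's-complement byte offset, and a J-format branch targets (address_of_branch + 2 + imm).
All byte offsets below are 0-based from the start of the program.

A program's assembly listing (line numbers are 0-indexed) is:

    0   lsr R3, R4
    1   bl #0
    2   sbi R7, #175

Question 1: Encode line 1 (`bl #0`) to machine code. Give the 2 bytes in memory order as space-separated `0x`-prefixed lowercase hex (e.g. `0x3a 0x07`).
0x38 0x00

L1: bl op=0x7:5|imm=0:11 ⇒ 0x3800 ⇒ big 38 00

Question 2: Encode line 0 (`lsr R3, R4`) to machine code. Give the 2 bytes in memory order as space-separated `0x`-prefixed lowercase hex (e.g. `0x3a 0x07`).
0x53 0x80

0. lsr fields op=0xa:5|rd=3:3|rs=4:3|pad=0:5 → word 5380h → 53 80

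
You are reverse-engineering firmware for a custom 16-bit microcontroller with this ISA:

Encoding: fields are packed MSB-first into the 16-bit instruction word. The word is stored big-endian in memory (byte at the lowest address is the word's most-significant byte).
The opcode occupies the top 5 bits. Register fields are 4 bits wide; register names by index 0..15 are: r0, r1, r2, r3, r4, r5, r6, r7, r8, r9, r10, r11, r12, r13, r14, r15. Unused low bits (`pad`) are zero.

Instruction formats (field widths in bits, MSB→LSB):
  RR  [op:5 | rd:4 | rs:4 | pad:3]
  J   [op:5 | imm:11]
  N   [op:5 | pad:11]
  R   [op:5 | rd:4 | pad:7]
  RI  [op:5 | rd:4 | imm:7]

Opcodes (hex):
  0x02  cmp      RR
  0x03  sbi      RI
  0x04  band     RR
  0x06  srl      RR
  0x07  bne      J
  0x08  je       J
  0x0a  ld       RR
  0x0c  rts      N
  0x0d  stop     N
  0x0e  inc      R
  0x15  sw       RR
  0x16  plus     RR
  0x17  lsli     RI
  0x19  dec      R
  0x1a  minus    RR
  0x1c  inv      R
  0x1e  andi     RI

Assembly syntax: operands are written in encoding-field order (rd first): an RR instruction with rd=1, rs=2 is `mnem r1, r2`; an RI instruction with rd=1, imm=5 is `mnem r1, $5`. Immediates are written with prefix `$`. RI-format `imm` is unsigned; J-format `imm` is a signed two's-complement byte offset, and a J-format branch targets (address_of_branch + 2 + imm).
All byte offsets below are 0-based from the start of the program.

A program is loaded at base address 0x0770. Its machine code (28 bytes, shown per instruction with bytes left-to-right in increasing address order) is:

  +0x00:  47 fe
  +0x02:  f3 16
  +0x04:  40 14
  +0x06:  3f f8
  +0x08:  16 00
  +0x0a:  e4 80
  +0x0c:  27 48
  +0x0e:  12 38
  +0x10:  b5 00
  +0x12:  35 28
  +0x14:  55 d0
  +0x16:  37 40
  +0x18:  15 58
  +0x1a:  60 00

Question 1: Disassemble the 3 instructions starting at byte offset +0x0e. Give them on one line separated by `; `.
cmp r4, r7; plus r10, r0; srl r10, r5

+0x0e: 12 38 ⇒ word 0x1238 (big)
  op=0x1238>>11=0x2 ⇒ cmp (RR)
  [10:7] rd=4 = r4
  [6:3] rs=7 = r7
+0x10: b5 00 ⇒ word 0xb500 (big)
  op=0xb500>>11=0x16 ⇒ plus (RR)
  [10:7] rd=10 = r10
  [6:3] rs=0 = r0
+0x12: 35 28 ⇒ word 0x3528 (big)
  op=0x3528>>11=0x6 ⇒ srl (RR)
  [10:7] rd=10 = r10
  [6:3] rs=5 = r5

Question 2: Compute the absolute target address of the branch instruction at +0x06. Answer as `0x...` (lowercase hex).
0x0770

+0x06: 3f f8 ⇒ word 0x3ff8 (big)
  top 5b → 0x7 → bne [J]
  [10:0] imm=2040 (s11→-8) = $-8
  target = base 0x0770 + off 0x06 + 2 + imm -8 = 0x0770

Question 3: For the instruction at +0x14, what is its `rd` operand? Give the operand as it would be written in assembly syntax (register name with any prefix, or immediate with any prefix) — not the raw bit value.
r11

@+14  big-endian(55 d0) = 0x55d0
  opcode bits[15:11]=0xa: ld/RR
  rd@[10:7]=0xb ⇒ r11
  rs@[6:3]=0xa ⇒ r10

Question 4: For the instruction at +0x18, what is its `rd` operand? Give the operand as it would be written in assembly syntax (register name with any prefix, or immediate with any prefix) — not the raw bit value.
r10

[18] 15 58 → 0x1558
  opcode bits[15:11]=0x2: cmp/RR
  rd@[10:7]=0xa ⇒ r10
  rs@[6:3]=0xb ⇒ r11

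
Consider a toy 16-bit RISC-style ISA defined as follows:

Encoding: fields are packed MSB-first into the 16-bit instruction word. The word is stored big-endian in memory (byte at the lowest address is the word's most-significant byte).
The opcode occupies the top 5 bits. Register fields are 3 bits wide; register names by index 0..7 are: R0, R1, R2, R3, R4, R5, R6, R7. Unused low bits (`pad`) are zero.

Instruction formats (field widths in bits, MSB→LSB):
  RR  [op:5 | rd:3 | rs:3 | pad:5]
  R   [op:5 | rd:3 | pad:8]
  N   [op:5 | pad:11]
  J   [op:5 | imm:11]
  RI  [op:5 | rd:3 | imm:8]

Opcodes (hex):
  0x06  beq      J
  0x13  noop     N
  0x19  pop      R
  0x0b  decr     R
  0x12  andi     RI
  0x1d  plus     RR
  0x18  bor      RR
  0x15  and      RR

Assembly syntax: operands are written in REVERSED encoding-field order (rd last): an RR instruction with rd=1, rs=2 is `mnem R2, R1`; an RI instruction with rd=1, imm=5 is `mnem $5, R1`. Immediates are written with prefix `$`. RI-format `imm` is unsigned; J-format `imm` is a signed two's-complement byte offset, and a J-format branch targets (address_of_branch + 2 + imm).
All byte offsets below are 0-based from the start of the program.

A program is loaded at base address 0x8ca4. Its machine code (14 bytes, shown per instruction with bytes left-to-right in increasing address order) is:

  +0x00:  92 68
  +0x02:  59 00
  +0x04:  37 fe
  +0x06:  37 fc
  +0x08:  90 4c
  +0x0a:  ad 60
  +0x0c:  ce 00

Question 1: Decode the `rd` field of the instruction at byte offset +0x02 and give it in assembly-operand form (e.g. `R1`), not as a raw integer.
R1

off 0x02: read 59 00 as big → 0x5900
  opcode bits[15:11]=0xb: decr/R
  rd@[10:8]=0x1 ⇒ R1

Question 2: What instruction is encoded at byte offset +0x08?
andi $76, R0

@+08  big-endian(90 4c) = 0x904c
  top 5b → 0x12 → andi [RI]
  [10:8] rd=0 = R0
  [7:0] imm=76 = $76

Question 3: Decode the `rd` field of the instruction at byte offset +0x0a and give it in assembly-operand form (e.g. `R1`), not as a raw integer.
R5

[0a] ad 60 → 0xad60
  top 5b → 0x15 → and [RR]
  [10:8] rd=5 = R5
  [7:5] rs=3 = R3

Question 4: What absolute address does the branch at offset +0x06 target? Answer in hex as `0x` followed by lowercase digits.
[06] 37 fc → 0x37fc
  top 5b → 0x6 → beq [J]
  imm: (w>>0)&0x7ff=0x7fc (s11→-4) → $-4
  target = base 0x8ca4 + off 0x06 + 2 + imm -4 = 0x8ca8

0x8ca8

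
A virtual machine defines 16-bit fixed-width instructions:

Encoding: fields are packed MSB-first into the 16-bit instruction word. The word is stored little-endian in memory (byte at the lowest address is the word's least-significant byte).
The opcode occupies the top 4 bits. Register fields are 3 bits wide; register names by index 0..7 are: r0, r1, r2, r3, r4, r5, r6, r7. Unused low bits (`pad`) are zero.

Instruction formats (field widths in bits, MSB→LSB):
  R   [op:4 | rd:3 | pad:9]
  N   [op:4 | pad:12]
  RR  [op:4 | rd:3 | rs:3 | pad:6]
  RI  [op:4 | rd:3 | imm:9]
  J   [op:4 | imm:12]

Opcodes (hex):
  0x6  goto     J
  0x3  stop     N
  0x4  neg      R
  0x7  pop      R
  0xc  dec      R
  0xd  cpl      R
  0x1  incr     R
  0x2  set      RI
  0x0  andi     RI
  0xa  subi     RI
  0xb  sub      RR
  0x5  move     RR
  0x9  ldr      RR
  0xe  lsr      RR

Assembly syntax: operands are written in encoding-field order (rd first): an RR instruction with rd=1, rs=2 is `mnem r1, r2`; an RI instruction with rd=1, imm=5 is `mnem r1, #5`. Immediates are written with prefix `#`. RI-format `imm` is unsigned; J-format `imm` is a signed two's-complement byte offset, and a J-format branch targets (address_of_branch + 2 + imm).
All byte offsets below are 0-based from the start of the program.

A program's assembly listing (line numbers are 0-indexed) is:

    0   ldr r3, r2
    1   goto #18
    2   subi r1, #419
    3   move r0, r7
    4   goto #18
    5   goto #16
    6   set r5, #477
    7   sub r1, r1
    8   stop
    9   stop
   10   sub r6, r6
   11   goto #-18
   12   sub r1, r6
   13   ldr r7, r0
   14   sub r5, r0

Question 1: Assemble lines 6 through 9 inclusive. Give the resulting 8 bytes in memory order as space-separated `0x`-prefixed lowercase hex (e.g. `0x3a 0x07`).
L6: set op=0x2:4|rd=5:3|imm=477:9 ⇒ 0x2bdd ⇒ little dd 2b
L7: sub op=0xb:4|rd=1:3|rs=1:3|pad=0:6 ⇒ 0xb240 ⇒ little 40 b2
L8: stop op=0x3:4|pad=0:12 ⇒ 0x3000 ⇒ little 00 30
L9: stop op=0x3:4|pad=0:12 ⇒ 0x3000 ⇒ little 00 30

0xdd 0x2b 0x40 0xb2 0x00 0x30 0x00 0x30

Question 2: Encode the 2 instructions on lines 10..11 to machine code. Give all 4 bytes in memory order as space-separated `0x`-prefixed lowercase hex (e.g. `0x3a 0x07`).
L10: sub op=0xb:4|rd=6:3|rs=6:3|pad=0:6 ⇒ 0xbd80 ⇒ little 80 bd
L11: goto op=0x6:4|imm=-18:12 ⇒ 0x6fee ⇒ little ee 6f

0x80 0xbd 0xee 0x6f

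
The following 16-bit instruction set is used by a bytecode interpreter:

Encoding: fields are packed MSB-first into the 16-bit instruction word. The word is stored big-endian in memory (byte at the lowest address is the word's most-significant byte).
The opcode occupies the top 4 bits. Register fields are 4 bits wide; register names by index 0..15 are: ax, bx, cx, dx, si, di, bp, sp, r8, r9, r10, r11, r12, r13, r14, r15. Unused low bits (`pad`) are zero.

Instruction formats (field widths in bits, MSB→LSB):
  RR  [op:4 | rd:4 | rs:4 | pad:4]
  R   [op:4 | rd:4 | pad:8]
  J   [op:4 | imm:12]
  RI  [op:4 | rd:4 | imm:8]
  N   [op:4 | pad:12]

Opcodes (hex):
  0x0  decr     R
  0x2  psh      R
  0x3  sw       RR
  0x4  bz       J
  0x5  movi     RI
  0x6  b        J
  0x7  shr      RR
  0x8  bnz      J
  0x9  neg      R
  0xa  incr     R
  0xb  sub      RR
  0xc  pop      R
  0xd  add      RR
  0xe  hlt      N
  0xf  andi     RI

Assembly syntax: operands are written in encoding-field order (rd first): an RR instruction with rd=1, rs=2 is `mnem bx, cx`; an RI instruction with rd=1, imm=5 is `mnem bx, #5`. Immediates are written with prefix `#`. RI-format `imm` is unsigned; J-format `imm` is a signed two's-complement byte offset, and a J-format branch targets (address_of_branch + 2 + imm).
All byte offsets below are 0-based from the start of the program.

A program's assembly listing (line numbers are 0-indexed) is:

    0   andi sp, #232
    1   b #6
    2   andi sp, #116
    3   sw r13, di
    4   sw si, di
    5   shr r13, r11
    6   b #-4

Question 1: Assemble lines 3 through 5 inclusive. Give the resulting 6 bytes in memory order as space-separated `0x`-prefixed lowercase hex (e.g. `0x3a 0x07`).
0x3d 0x50 0x34 0x50 0x7d 0xb0

3. sw fields op=0x3:4|rd=13:4|rs=5:4|pad=0:4 → word 3d50h → 3d 50
4. sw fields op=0x3:4|rd=4:4|rs=5:4|pad=0:4 → word 3450h → 34 50
5. shr fields op=0x7:4|rd=13:4|rs=11:4|pad=0:4 → word 7db0h → 7d b0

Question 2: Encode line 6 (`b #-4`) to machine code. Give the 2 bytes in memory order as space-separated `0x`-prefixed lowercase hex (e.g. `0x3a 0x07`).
0x6f 0xfc

L6: b op=0x6:4|imm=-4:12 ⇒ 0x6ffc ⇒ big 6f fc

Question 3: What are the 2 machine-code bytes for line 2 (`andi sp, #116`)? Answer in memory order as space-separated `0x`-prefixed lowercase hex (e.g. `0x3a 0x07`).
0xf7 0x74

line 2 (andi): pack op=0xf:4|rd=7:4|imm=116:8 = 0xf774; big→ f7 74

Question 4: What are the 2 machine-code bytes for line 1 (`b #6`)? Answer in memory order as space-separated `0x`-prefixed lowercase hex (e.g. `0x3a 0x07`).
0x60 0x06

1. b fields op=0x6:4|imm=6:12 → word 6006h → 60 06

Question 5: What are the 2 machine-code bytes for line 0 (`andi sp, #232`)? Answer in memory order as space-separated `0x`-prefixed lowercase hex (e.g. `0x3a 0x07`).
L0: andi op=0xf:4|rd=7:4|imm=232:8 ⇒ 0xf7e8 ⇒ big f7 e8

0xf7 0xe8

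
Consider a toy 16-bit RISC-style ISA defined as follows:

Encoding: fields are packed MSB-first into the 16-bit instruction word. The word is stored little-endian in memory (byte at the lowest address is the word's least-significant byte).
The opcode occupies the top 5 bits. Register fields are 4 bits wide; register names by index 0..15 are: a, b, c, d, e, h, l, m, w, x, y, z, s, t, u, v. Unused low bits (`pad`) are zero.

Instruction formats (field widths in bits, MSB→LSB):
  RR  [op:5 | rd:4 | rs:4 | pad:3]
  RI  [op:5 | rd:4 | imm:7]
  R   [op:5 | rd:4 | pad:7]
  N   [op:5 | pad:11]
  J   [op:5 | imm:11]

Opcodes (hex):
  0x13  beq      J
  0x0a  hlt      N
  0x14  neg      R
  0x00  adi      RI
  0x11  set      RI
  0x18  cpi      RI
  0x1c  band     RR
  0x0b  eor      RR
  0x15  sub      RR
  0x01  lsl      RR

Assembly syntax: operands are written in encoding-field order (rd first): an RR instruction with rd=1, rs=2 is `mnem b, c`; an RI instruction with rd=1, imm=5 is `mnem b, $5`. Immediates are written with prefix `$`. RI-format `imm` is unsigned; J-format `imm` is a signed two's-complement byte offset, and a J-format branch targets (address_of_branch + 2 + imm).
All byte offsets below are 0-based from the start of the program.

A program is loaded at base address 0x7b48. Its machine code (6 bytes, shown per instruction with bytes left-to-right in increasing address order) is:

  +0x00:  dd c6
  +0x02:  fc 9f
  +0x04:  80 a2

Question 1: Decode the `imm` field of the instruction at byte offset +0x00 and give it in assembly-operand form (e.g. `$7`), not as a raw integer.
[00] dd c6 → 0xc6dd
  top 5b → 0x18 → cpi [RI]
  rd@[10:7]=0xd ⇒ t
  imm@[6:0]=0x5d ⇒ $93

$93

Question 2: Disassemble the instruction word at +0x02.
@+02  little-endian(fc 9f) = 0x9ffc
  op=0x9ffc>>11=0x13 ⇒ beq (J)
  [10:0] imm=2044 (s11→-4) = $-4

beq $-4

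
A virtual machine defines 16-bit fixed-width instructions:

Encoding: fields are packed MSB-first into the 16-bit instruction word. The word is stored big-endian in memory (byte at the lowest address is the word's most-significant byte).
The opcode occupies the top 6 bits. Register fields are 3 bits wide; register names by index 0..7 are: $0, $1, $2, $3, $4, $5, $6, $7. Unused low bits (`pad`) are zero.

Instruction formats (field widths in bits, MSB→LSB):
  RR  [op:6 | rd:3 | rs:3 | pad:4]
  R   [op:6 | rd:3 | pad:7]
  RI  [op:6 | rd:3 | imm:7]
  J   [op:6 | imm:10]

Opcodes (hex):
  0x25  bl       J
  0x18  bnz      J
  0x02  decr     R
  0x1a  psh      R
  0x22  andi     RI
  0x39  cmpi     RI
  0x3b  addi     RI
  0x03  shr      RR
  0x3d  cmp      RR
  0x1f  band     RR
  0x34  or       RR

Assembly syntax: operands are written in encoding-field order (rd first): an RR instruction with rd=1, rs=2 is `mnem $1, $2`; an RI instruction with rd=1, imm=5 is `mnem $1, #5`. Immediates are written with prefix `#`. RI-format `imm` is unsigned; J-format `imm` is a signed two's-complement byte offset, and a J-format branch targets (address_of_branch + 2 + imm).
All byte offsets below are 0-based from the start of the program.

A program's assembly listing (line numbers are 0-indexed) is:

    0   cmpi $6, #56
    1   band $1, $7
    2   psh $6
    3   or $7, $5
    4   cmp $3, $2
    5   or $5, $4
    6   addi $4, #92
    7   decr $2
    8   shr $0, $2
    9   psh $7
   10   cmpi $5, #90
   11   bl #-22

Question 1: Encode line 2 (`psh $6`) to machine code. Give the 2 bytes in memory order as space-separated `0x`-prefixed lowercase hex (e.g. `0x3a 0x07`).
line 2 (psh): pack op=0x1a:6|rd=6:3|pad=0:7 = 0x6b00; big→ 6b 00

0x6b 0x00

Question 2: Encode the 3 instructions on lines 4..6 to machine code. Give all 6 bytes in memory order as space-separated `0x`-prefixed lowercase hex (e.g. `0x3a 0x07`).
0xf5 0xa0 0xd2 0xc0 0xee 0x5c

line 4 (cmp): pack op=0x3d:6|rd=3:3|rs=2:3|pad=0:4 = 0xf5a0; big→ f5 a0
line 5 (or): pack op=0x34:6|rd=5:3|rs=4:3|pad=0:4 = 0xd2c0; big→ d2 c0
line 6 (addi): pack op=0x3b:6|rd=4:3|imm=92:7 = 0xee5c; big→ ee 5c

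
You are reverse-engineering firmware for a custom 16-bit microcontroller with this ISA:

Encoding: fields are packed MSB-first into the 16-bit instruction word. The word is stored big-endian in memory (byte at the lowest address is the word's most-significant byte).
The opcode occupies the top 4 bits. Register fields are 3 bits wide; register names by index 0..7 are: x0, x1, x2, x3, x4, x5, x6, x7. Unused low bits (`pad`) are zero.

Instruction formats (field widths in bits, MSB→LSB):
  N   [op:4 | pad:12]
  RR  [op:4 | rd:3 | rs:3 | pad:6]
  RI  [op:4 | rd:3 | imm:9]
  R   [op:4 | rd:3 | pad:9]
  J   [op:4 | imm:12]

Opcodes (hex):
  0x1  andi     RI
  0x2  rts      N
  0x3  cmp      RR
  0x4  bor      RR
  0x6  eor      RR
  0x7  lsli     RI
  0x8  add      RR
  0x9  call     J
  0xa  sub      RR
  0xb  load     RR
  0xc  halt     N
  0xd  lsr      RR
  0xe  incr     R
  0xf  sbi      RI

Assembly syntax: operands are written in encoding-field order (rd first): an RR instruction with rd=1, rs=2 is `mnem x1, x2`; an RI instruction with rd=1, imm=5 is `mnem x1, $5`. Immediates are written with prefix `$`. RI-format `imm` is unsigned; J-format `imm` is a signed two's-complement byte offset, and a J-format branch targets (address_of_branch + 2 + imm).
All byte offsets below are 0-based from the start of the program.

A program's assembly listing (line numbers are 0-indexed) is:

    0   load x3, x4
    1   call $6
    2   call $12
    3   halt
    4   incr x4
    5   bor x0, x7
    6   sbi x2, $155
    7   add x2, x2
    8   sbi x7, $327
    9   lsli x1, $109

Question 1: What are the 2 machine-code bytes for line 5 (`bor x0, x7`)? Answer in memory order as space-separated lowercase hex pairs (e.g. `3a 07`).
L5: bor op=0x4:4|rd=0:3|rs=7:3|pad=0:6 ⇒ 0x41c0 ⇒ big 41 c0

41 c0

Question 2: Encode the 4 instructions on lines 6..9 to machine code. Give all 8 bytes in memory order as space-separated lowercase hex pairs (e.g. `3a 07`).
L6: sbi op=0xf:4|rd=2:3|imm=155:9 ⇒ 0xf49b ⇒ big f4 9b
L7: add op=0x8:4|rd=2:3|rs=2:3|pad=0:6 ⇒ 0x8480 ⇒ big 84 80
L8: sbi op=0xf:4|rd=7:3|imm=327:9 ⇒ 0xff47 ⇒ big ff 47
L9: lsli op=0x7:4|rd=1:3|imm=109:9 ⇒ 0x726d ⇒ big 72 6d

f4 9b 84 80 ff 47 72 6d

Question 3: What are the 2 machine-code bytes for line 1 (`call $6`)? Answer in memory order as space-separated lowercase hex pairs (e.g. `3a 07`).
L1: call op=0x9:4|imm=6:12 ⇒ 0x9006 ⇒ big 90 06

90 06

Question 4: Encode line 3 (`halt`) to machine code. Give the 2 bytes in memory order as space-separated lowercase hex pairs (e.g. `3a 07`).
L3: halt op=0xc:4|pad=0:12 ⇒ 0xc000 ⇒ big c0 00

c0 00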